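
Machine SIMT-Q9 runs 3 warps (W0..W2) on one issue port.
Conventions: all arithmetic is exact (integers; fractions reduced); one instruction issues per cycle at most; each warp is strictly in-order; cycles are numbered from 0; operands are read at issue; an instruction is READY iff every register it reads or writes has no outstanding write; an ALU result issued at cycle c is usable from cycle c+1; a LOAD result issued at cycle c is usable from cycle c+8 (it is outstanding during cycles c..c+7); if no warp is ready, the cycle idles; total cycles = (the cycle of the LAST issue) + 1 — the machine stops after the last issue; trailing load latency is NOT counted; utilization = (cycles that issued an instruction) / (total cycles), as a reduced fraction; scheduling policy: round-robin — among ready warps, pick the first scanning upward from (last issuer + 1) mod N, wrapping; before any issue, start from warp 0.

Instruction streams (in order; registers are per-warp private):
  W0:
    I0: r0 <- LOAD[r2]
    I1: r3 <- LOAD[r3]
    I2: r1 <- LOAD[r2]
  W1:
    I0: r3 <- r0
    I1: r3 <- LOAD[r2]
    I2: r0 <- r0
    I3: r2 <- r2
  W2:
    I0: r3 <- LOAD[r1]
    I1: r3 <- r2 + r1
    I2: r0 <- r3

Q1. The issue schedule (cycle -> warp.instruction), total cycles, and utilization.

cycle 0: W0.I0
cycle 1: W1.I0
cycle 2: W2.I0
cycle 3: W0.I1
cycle 4: W1.I1
cycle 5: W0.I2
cycle 6: W1.I2
cycle 7: W1.I3
cycle 8: idle
cycle 9: idle
cycle 10: W2.I1
cycle 11: W2.I2

Answer: 12 cycles, utilization 5/6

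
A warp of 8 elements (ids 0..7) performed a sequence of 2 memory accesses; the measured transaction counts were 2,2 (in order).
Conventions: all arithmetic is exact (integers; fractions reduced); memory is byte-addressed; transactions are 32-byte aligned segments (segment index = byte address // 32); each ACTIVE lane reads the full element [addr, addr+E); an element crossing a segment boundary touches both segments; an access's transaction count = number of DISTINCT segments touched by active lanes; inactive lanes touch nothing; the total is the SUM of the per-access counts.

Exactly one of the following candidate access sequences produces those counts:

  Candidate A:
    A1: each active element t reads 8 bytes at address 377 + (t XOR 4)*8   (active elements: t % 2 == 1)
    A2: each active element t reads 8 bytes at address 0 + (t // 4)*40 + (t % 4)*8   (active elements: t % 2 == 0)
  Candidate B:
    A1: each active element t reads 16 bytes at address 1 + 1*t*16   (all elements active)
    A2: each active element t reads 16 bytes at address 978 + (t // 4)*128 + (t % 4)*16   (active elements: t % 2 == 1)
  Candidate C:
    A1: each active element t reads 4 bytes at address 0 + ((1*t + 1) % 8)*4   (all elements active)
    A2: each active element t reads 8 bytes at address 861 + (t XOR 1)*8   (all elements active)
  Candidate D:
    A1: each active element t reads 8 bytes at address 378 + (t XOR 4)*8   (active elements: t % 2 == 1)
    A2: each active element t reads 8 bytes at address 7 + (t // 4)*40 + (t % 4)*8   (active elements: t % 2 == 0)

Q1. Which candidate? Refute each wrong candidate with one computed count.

B: A1 gives 5 transactions, not 2
C: A1 gives 1 transaction, not 2
D: A2 gives 3 transactions, not 2
A: all counts match (2,2)

Answer: A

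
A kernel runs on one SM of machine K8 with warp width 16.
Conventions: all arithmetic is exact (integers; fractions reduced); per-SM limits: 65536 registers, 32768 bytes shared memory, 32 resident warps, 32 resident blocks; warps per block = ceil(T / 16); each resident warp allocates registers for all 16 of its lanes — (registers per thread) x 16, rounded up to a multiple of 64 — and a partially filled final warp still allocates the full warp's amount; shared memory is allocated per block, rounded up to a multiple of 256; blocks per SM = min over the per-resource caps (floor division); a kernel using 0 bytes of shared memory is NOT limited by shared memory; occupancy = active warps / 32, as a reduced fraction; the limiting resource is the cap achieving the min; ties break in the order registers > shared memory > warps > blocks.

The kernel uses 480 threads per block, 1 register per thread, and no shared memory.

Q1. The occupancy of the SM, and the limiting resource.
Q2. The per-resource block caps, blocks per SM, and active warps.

Answer: occupancy 15/16, limited by warps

registers: 34 blocks
shared memory: no limit (kernel uses none)
warps: 1 block
blocks: 32 blocks

Answer: 1 block, 30 active warps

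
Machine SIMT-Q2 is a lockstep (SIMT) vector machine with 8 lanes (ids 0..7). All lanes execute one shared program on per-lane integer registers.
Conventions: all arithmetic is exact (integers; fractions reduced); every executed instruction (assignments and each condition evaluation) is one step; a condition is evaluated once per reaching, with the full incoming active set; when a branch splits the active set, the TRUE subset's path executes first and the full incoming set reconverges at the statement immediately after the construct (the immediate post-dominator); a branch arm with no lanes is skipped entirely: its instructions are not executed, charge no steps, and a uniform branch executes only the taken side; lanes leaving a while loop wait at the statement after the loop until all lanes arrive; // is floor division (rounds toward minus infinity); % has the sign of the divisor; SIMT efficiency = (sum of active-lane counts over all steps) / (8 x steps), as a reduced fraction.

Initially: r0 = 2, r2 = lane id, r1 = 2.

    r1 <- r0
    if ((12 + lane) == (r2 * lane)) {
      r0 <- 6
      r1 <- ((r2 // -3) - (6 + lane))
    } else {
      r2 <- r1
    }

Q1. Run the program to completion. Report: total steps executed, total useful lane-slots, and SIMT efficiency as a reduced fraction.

Answer: 5 steps, 25 useful, 5/8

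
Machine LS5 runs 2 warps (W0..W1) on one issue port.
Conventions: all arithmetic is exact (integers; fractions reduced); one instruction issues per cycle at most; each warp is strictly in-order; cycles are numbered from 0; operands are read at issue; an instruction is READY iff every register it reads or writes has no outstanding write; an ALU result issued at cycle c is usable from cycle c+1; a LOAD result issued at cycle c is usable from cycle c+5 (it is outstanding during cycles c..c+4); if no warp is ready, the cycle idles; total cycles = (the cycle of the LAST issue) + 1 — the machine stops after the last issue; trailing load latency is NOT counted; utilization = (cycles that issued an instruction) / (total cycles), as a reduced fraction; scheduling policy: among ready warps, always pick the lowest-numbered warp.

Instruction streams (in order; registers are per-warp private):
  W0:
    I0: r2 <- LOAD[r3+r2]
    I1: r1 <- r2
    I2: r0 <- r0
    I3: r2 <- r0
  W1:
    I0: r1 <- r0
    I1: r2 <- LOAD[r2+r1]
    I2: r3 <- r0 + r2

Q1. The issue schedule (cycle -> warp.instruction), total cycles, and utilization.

cycle 0: W0.I0
cycle 1: W1.I0
cycle 2: W1.I1
cycle 3: idle
cycle 4: idle
cycle 5: W0.I1
cycle 6: W0.I2
cycle 7: W0.I3
cycle 8: W1.I2

Answer: 9 cycles, utilization 7/9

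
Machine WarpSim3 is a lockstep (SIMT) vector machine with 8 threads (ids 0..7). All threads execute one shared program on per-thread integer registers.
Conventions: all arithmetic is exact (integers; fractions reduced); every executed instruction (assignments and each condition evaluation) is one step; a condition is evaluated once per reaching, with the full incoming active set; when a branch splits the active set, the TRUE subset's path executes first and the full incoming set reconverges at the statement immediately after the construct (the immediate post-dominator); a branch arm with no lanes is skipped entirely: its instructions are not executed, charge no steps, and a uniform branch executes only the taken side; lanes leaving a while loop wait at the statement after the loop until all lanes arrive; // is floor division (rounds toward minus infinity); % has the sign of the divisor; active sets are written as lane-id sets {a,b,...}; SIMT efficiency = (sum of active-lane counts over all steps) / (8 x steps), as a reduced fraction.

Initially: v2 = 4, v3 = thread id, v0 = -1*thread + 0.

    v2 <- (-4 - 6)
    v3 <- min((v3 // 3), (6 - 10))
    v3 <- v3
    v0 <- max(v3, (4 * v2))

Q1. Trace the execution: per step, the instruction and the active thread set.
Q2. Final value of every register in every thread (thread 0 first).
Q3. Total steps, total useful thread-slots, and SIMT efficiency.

step 0: v2 <- (-4 - 6)               {0,1,2,3,4,5,6,7}
step 1: v3 <- min((v3 // 3), (6 - 10)) {0,1,2,3,4,5,6,7}
step 2: v3 <- v3                     {0,1,2,3,4,5,6,7}
step 3: v0 <- max(v3, (4 * v2))      {0,1,2,3,4,5,6,7}

Answer: 4 steps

v2: -10,-10,-10,-10,-10,-10,-10,-10
v3: -4,-4,-4,-4,-4,-4,-4,-4
v0: -4,-4,-4,-4,-4,-4,-4,-4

steps = 4; useful = 32; efficiency = 32/32 = 1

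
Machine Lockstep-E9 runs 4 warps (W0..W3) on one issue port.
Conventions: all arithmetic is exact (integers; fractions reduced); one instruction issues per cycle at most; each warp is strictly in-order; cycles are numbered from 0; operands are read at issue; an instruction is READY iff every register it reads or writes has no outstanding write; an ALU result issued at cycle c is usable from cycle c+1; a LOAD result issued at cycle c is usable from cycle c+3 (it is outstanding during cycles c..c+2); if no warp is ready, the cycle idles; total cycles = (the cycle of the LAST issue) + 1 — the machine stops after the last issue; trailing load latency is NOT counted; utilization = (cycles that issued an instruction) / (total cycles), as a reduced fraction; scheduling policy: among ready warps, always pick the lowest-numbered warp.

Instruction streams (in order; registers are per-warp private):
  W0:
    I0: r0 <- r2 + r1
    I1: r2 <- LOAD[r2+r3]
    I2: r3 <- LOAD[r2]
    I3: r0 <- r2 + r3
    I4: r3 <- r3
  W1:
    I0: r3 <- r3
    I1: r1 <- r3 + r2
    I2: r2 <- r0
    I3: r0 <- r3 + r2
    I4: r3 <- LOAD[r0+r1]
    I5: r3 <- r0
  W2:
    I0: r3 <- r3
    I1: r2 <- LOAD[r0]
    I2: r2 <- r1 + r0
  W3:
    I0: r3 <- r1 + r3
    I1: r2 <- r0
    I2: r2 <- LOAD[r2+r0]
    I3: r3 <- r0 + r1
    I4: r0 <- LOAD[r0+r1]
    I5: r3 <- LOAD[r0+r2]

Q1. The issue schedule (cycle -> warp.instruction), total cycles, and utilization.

cycle 0: W0.I0
cycle 1: W0.I1
cycle 2: W1.I0
cycle 3: W1.I1
cycle 4: W0.I2
cycle 5: W1.I2
cycle 6: W1.I3
cycle 7: W0.I3
cycle 8: W0.I4
cycle 9: W1.I4
cycle 10: W2.I0
cycle 11: W2.I1
cycle 12: W1.I5
cycle 13: W3.I0
cycle 14: W2.I2
cycle 15: W3.I1
cycle 16: W3.I2
cycle 17: W3.I3
cycle 18: W3.I4
cycle 19: idle
cycle 20: idle
cycle 21: W3.I5

Answer: 22 cycles, utilization 10/11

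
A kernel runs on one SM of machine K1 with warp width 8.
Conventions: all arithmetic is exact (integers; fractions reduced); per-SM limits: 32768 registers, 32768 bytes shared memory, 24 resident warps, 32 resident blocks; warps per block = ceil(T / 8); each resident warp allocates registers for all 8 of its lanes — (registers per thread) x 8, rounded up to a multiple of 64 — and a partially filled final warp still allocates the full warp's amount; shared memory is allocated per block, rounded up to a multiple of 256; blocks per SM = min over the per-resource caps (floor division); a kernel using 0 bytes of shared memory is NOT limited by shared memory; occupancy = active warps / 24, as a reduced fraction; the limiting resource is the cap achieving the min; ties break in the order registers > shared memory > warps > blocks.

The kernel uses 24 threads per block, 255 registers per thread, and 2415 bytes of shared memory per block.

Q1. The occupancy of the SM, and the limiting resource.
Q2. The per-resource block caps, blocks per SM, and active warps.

Answer: occupancy 5/8, limited by registers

registers: 5 blocks
shared memory: 12 blocks
warps: 8 blocks
blocks: 32 blocks

Answer: 5 blocks, 15 active warps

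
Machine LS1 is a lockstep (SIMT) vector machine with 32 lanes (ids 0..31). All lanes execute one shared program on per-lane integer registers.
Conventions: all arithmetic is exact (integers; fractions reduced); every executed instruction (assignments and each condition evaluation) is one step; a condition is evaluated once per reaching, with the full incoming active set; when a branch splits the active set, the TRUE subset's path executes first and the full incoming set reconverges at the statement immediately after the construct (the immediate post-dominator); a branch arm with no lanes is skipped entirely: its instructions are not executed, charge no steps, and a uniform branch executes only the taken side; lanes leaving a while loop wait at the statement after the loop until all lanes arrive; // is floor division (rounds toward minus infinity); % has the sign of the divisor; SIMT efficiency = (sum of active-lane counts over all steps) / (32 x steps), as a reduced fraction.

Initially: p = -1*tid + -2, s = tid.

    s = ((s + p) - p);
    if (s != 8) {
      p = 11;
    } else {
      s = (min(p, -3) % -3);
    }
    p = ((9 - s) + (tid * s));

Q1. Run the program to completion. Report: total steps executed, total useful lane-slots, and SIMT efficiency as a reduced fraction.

Answer: 5 steps, 128 useful, 4/5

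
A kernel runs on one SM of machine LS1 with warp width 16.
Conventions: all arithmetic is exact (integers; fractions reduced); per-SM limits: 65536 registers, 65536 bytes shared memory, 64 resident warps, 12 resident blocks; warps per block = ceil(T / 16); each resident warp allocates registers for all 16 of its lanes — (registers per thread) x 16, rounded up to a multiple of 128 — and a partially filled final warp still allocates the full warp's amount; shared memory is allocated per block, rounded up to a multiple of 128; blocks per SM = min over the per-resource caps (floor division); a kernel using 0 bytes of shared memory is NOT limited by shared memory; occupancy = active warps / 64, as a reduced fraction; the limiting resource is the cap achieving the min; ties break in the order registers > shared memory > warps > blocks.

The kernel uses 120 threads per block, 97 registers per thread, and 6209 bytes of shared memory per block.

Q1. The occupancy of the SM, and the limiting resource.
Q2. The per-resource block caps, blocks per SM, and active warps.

Answer: occupancy 1/2, limited by registers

registers: 4 blocks
shared memory: 10 blocks
warps: 8 blocks
blocks: 12 blocks

Answer: 4 blocks, 32 active warps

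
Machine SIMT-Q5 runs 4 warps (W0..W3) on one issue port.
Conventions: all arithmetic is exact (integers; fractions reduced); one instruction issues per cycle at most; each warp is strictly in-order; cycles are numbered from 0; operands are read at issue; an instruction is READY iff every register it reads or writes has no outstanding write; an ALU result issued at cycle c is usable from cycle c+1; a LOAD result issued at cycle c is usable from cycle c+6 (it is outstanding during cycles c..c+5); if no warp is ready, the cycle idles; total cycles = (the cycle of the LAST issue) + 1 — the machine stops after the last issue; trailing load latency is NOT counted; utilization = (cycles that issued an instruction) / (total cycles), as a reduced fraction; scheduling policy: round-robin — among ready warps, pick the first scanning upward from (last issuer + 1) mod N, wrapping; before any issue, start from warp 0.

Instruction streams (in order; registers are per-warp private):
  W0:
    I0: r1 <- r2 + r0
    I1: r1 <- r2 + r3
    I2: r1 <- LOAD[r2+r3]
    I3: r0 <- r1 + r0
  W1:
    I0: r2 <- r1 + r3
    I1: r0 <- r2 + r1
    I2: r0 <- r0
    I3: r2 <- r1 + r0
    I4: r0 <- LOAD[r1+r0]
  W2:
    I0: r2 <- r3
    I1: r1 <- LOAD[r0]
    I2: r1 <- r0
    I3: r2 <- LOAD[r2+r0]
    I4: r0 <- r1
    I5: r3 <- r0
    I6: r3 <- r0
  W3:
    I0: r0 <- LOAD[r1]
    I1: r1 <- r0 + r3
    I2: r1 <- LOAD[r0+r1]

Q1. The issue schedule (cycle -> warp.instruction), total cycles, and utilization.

cycle 0: W0.I0
cycle 1: W1.I0
cycle 2: W2.I0
cycle 3: W3.I0
cycle 4: W0.I1
cycle 5: W1.I1
cycle 6: W2.I1
cycle 7: W0.I2
cycle 8: W1.I2
cycle 9: W3.I1
cycle 10: W1.I3
cycle 11: W3.I2
cycle 12: W1.I4
cycle 13: W2.I2
cycle 14: W0.I3
cycle 15: W2.I3
cycle 16: W2.I4
cycle 17: W2.I5
cycle 18: W2.I6

Answer: 19 cycles, utilization 1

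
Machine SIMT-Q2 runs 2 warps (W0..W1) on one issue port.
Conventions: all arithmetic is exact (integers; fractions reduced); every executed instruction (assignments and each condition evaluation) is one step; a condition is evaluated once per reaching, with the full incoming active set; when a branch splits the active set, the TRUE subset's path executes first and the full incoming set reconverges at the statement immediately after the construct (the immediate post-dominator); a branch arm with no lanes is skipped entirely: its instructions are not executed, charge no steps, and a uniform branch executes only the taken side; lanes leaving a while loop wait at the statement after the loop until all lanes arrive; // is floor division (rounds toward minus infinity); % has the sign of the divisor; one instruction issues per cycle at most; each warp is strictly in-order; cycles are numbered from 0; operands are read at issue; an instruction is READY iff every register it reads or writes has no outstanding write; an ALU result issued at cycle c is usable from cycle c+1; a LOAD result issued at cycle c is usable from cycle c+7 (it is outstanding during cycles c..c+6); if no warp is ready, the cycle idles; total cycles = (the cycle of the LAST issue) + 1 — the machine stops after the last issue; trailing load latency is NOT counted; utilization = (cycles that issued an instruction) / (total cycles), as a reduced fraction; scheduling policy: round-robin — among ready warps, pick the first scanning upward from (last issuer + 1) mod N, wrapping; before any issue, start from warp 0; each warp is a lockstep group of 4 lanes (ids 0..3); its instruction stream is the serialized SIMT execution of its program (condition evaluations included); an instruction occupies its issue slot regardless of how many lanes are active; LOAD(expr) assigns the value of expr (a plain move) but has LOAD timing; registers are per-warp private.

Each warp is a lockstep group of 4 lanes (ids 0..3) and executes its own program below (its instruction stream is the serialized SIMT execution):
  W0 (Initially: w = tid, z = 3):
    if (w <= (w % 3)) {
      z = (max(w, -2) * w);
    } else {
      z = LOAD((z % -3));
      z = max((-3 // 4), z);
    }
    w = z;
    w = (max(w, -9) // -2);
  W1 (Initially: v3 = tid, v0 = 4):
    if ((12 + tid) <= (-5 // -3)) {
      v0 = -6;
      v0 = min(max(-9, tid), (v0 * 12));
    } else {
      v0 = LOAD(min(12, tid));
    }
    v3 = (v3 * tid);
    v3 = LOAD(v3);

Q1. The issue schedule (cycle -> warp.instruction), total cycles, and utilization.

cycle 0: W0.I0
cycle 1: W1.I0
cycle 2: W0.I1
cycle 3: W1.I1
cycle 4: W0.I2
cycle 5: W1.I2
cycle 6: W1.I3
cycle 7: idle
cycle 8: idle
cycle 9: idle
cycle 10: idle
cycle 11: W0.I3
cycle 12: W0.I4
cycle 13: W0.I5

Answer: 14 cycles, utilization 5/7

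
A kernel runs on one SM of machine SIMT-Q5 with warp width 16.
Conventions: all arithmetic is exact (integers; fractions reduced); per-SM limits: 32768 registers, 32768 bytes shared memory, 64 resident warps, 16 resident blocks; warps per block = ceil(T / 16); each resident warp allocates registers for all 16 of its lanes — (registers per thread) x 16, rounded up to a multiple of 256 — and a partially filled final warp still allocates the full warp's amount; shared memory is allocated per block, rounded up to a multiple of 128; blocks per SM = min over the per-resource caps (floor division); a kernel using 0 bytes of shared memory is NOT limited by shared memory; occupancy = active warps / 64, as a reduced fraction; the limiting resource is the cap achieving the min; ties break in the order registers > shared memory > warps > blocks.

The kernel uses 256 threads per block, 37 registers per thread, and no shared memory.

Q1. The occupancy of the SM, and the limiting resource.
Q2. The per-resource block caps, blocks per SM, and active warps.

Answer: occupancy 1/2, limited by registers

registers: 2 blocks
shared memory: no limit (kernel uses none)
warps: 4 blocks
blocks: 16 blocks

Answer: 2 blocks, 32 active warps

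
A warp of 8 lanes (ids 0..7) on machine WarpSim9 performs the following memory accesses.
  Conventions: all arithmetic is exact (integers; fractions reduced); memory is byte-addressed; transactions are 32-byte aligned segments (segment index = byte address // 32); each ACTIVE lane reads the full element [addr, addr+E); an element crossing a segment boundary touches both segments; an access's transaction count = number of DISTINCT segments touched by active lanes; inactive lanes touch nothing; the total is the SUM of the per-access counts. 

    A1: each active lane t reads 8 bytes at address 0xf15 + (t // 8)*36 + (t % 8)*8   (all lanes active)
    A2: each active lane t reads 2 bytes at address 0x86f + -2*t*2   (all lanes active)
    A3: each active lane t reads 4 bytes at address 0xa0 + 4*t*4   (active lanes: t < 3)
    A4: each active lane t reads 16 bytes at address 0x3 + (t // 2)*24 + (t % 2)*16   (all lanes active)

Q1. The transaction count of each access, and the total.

A1: 3 transactions
A2: 2 transactions
A3: 2 transactions
A4: 4 transactions

Answer: 3,2,2,4; total 11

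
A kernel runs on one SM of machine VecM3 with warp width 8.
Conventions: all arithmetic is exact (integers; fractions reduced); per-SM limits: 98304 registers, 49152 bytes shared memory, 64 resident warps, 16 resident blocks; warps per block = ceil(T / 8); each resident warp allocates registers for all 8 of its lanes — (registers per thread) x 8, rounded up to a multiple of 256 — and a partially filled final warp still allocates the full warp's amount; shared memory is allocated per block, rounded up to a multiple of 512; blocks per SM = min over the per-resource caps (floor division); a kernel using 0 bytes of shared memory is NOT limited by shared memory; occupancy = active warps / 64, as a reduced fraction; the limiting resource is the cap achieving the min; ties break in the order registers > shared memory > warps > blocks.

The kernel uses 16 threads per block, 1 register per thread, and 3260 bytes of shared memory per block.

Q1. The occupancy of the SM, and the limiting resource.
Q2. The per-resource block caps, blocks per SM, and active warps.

Answer: occupancy 13/32, limited by shared memory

registers: 192 blocks
shared memory: 13 blocks
warps: 32 blocks
blocks: 16 blocks

Answer: 13 blocks, 26 active warps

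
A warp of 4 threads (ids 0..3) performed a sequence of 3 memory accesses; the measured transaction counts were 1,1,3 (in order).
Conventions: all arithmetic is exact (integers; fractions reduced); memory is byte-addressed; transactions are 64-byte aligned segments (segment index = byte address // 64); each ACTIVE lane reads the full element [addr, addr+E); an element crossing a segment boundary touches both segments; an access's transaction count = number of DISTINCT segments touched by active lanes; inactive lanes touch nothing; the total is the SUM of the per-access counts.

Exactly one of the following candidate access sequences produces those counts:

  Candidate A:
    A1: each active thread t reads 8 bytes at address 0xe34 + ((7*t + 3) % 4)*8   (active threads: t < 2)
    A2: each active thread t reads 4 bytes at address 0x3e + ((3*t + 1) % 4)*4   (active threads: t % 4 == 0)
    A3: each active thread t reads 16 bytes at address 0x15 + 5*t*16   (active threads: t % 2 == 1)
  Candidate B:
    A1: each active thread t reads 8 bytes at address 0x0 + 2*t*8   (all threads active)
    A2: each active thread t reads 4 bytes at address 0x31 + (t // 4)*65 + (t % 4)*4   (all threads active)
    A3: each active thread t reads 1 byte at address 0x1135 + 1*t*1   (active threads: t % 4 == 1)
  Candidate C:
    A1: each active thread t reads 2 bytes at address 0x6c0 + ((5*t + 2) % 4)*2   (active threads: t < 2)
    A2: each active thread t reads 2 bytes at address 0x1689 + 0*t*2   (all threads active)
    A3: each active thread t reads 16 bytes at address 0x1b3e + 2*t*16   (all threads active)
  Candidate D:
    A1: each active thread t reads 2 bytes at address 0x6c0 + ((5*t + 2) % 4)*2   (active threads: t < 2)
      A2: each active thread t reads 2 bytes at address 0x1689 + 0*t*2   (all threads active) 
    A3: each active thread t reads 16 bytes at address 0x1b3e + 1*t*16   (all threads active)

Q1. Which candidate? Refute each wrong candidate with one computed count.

A: A3 gives 2 transactions, not 3
B: A2 gives 2 transactions, not 1
D: A3 gives 2 transactions, not 3
C: all counts match (1,1,3)

Answer: C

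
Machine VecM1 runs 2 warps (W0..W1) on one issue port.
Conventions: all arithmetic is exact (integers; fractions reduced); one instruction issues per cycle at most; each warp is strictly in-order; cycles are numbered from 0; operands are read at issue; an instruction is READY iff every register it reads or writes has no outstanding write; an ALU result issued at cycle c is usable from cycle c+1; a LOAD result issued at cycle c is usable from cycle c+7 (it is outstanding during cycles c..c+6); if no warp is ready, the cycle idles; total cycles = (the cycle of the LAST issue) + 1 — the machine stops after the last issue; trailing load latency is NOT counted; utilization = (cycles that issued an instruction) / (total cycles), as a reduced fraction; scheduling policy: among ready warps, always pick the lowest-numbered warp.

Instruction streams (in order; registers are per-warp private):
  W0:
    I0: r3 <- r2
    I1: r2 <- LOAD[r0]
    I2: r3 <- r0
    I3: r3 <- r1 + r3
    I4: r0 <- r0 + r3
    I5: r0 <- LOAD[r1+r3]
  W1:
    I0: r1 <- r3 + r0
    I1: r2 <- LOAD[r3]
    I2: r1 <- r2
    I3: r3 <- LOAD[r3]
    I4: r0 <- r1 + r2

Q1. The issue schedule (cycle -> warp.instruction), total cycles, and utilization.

cycle 0: W0.I0
cycle 1: W0.I1
cycle 2: W0.I2
cycle 3: W0.I3
cycle 4: W0.I4
cycle 5: W0.I5
cycle 6: W1.I0
cycle 7: W1.I1
cycle 8: idle
cycle 9: idle
cycle 10: idle
cycle 11: idle
cycle 12: idle
cycle 13: idle
cycle 14: W1.I2
cycle 15: W1.I3
cycle 16: W1.I4

Answer: 17 cycles, utilization 11/17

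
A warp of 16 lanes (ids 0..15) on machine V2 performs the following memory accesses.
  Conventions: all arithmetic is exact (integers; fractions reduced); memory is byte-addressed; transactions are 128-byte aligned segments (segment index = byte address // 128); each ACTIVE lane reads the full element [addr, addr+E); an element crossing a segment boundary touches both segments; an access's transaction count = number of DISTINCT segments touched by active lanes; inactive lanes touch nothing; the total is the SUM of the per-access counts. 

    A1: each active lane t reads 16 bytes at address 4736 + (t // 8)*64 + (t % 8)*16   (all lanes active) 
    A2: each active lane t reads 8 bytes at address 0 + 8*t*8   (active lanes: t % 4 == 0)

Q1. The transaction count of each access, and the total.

A1: 2 transactions
A2: 4 transactions

Answer: 2,4; total 6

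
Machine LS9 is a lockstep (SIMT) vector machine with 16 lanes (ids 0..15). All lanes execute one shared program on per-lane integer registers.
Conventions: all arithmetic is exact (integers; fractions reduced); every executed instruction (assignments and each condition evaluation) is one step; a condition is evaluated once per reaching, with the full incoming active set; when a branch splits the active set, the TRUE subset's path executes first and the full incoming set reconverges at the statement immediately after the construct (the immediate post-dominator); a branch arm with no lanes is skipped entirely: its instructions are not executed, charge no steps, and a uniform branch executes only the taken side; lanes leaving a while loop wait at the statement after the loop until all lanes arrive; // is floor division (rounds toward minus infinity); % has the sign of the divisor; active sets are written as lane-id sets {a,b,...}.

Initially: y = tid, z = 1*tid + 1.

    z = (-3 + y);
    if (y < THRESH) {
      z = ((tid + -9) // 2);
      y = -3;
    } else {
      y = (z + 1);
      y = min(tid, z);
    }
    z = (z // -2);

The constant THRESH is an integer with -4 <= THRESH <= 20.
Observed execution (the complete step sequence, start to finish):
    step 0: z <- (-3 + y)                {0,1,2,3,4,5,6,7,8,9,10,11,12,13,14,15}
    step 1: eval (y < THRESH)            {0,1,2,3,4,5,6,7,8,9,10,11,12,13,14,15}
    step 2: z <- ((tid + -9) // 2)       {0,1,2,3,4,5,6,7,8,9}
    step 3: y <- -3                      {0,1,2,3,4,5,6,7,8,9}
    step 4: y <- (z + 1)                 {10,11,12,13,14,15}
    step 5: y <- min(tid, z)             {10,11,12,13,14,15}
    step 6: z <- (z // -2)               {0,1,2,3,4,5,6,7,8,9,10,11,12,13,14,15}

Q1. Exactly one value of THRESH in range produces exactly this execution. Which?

Answer: THRESH = 10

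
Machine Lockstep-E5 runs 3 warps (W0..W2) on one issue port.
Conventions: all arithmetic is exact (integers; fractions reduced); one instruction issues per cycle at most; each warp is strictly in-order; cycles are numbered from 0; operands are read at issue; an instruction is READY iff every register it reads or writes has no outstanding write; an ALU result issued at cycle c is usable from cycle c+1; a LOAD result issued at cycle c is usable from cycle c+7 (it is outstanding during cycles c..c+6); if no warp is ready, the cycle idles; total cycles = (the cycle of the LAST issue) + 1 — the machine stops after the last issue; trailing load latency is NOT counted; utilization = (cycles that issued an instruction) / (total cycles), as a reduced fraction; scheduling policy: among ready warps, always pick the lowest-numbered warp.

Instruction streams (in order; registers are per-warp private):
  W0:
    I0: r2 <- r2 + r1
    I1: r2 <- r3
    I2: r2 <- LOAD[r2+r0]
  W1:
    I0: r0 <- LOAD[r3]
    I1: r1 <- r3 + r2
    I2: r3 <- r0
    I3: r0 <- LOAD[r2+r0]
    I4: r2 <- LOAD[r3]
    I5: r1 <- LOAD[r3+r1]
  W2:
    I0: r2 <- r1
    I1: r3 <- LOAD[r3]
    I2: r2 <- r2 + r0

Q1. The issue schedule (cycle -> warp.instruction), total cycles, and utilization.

cycle 0: W0.I0
cycle 1: W0.I1
cycle 2: W0.I2
cycle 3: W1.I0
cycle 4: W1.I1
cycle 5: W2.I0
cycle 6: W2.I1
cycle 7: W2.I2
cycle 8: idle
cycle 9: idle
cycle 10: W1.I2
cycle 11: W1.I3
cycle 12: W1.I4
cycle 13: W1.I5

Answer: 14 cycles, utilization 6/7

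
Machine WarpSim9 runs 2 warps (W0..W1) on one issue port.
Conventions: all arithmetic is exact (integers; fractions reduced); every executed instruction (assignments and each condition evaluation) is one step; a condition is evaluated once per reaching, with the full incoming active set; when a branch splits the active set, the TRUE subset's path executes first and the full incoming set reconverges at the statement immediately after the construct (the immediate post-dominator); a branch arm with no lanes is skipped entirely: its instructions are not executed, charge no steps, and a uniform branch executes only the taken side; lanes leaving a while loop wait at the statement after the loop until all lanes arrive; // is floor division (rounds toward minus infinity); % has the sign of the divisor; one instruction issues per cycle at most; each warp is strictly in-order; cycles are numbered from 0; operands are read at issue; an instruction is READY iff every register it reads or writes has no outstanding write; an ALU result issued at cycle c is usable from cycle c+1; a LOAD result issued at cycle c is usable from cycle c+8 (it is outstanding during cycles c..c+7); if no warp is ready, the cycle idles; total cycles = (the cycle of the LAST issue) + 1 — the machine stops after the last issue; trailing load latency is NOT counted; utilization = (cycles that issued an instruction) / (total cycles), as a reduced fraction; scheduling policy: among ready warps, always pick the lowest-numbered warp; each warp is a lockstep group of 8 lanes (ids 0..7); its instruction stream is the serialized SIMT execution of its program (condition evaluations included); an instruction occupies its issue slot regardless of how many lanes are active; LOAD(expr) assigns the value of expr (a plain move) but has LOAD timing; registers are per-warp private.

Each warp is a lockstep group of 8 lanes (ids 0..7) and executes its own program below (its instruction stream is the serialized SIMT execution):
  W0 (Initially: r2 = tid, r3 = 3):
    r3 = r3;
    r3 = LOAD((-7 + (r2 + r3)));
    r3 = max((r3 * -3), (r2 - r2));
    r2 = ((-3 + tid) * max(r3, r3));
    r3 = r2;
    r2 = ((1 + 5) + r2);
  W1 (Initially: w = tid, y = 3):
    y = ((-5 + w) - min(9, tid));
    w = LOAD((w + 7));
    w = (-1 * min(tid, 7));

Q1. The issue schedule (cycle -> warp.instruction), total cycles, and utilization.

cycle 0: W0.I0
cycle 1: W0.I1
cycle 2: W1.I0
cycle 3: W1.I1
cycle 4: idle
cycle 5: idle
cycle 6: idle
cycle 7: idle
cycle 8: idle
cycle 9: W0.I2
cycle 10: W0.I3
cycle 11: W0.I4
cycle 12: W0.I5
cycle 13: W1.I2

Answer: 14 cycles, utilization 9/14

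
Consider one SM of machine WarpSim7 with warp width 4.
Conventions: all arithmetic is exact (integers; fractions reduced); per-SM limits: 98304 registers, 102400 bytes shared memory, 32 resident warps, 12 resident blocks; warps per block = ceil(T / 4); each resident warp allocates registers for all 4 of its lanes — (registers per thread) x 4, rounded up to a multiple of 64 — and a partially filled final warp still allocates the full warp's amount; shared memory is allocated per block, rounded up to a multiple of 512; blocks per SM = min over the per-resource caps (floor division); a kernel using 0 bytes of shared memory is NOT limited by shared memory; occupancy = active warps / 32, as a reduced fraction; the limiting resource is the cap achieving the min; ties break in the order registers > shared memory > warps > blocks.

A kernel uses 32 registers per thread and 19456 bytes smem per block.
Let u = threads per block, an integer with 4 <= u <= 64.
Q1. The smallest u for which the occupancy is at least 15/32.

Answer: u = 9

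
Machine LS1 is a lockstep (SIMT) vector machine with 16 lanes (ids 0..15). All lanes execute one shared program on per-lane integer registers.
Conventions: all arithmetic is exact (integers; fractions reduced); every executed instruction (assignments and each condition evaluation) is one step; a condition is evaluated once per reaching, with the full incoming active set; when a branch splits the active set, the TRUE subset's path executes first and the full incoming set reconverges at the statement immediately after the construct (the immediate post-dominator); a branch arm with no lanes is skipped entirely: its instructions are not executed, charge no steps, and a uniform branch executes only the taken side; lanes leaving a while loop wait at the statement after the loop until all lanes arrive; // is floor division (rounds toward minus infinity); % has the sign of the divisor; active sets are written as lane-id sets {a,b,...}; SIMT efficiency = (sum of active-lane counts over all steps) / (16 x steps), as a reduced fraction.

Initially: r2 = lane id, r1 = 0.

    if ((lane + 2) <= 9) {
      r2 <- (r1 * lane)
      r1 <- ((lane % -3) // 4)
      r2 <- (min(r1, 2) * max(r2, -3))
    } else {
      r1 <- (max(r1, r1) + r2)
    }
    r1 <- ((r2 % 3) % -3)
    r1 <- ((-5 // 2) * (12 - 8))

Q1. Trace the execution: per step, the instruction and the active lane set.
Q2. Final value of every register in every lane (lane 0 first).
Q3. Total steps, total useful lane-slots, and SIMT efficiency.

step 0: eval ((lane + 2) <= 9)       {0,1,2,3,4,5,6,7,8,9,10,11,12,13,14,15}
step 1: r2 <- (r1 * lane)            {0,1,2,3,4,5,6,7}
step 2: r1 <- ((lane % -3) // 4)     {0,1,2,3,4,5,6,7}
step 3: r2 <- (min(r1, 2) * max(r2, -3)) {0,1,2,3,4,5,6,7}
step 4: r1 <- (max(r1, r1) + r2)     {8,9,10,11,12,13,14,15}
step 5: r1 <- ((r2 % 3) % -3)        {0,1,2,3,4,5,6,7,8,9,10,11,12,13,14,15}
step 6: r1 <- ((-5 // 2) * (12 - 8)) {0,1,2,3,4,5,6,7,8,9,10,11,12,13,14,15}

Answer: 7 steps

r2: 0,0,0,0,0,0,0,0,8,9,10,11,12,13,14,15
r1: -12,-12,-12,-12,-12,-12,-12,-12,-12,-12,-12,-12,-12,-12,-12,-12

steps = 7; useful = 80; efficiency = 80/112 = 5/7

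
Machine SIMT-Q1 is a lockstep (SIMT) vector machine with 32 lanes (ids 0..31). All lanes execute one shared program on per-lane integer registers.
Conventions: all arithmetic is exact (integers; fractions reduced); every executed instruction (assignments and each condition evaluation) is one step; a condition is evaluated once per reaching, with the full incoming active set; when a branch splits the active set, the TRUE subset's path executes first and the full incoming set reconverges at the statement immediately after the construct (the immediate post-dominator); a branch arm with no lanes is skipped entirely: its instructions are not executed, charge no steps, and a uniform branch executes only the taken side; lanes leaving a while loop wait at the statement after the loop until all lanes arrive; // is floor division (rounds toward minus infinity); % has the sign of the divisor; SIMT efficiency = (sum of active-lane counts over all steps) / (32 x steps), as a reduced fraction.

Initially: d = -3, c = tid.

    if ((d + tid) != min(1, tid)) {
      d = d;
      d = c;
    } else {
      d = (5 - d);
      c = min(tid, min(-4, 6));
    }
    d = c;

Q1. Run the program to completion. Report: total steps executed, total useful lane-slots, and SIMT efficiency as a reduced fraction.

Answer: 6 steps, 128 useful, 2/3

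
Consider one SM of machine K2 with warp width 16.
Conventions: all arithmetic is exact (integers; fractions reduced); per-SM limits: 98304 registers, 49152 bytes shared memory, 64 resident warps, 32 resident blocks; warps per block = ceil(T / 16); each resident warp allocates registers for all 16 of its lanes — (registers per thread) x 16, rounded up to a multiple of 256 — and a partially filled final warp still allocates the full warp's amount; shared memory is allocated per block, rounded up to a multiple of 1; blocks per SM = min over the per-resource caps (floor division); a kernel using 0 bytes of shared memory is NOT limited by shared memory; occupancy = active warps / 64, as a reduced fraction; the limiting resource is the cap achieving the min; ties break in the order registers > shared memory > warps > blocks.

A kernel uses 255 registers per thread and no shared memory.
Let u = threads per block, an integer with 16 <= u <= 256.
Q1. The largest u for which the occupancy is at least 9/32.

Answer: u = 192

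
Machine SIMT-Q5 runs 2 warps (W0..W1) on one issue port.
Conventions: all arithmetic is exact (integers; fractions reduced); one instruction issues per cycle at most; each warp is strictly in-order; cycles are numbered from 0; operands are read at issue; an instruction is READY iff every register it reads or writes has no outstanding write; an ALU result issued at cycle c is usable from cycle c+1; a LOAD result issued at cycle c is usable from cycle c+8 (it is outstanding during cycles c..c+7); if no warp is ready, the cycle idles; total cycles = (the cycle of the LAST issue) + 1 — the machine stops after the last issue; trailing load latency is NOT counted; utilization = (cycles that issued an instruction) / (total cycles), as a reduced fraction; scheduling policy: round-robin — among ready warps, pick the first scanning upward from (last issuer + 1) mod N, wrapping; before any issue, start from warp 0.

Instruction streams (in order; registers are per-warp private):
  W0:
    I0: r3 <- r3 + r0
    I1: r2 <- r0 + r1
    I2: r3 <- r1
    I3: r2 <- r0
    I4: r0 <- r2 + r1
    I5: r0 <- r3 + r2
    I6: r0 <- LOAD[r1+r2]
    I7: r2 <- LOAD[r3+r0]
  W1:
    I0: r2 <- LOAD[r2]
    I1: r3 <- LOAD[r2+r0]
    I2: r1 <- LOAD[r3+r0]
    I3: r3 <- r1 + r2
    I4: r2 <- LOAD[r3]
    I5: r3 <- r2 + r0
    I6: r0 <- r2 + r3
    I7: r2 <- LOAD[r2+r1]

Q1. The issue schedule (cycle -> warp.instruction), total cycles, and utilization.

cycle 0: W0.I0
cycle 1: W1.I0
cycle 2: W0.I1
cycle 3: W0.I2
cycle 4: W0.I3
cycle 5: W0.I4
cycle 6: W0.I5
cycle 7: W0.I6
cycle 8: idle
cycle 9: W1.I1
cycle 10: idle
cycle 11: idle
cycle 12: idle
cycle 13: idle
cycle 14: idle
cycle 15: W0.I7
cycle 16: idle
cycle 17: W1.I2
cycle 18: idle
cycle 19: idle
cycle 20: idle
cycle 21: idle
cycle 22: idle
cycle 23: idle
cycle 24: idle
cycle 25: W1.I3
cycle 26: W1.I4
cycle 27: idle
cycle 28: idle
cycle 29: idle
cycle 30: idle
cycle 31: idle
cycle 32: idle
cycle 33: idle
cycle 34: W1.I5
cycle 35: W1.I6
cycle 36: W1.I7

Answer: 37 cycles, utilization 16/37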